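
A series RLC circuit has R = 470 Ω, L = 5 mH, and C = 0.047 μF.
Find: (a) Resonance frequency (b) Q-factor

Step 1 — Resonance condition Im(Z)=0 gives ω₀ = 1/√(LC).
Step 2 — ω₀ = 1/√(0.005·4.7e-08) = 6.523e+04 rad/s.
Step 3 — f₀ = ω₀/(2π) = 1.038e+04 Hz.
Step 4 — Series Q: Q = ω₀L/R = 6.523e+04·0.005/470 = 0.694.

(a) f₀ = 1.038e+04 Hz  (b) Q = 0.694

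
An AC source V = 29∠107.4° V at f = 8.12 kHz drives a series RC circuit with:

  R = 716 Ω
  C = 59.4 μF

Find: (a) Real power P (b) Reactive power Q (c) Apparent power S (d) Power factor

Step 1 — Angular frequency: ω = 2π·f = 2π·8120 = 5.102e+04 rad/s.
Step 2 — Component impedances:
  R: Z = R = 716 Ω
  C: Z = 1/(jωC) = -j/(ω·C) = 0 - j0.33 Ω
Step 3 — Series combination: Z_total = R + C = 716 - j0.33 Ω = 716∠-0.0° Ω.
Step 4 — Source phasor: V = 29∠107.4° V = -8.672 + j27.67 V.
Step 5 — Current: I = V / Z = -0.01213 + j0.03864 A = 0.0405∠107.4° A.
Step 6 — Complex power: S = V·I* = 1.175 - j0.0005413 VA.
Step 7 — Real power: P = Re(S) = 1.175 W.
Step 8 — Reactive power: Q = Im(S) = -0.0005413 VAR.
Step 9 — Apparent power: |S| = 1.175 VA.
Step 10 — Power factor: PF = P/|S| = 1 (leading).

(a) P = 1.175 W  (b) Q = -0.0005413 VAR  (c) S = 1.175 VA  (d) PF = 1 (leading)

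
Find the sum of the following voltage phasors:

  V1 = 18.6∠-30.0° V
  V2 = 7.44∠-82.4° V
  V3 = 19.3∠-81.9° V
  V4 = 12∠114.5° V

Step 1 — Convert each phasor to rectangular form:
  V1 = 18.6·(cos(-30.0°) + j·sin(-30.0°)) = 16.11 - j9.3 V
  V2 = 7.44·(cos(-82.4°) + j·sin(-82.4°)) = 0.984 - j7.375 V
  V3 = 19.3·(cos(-81.9°) + j·sin(-81.9°)) = 2.719 - j19.11 V
  V4 = 12·(cos(114.5°) + j·sin(114.5°)) = -4.976 + j10.92 V
Step 2 — Sum components: V_total = 14.84 - j24.86 V.
Step 3 — Convert to polar: |V_total| = 28.95 V, ∠V_total = -59.2°.

V_total = 28.95∠-59.2° V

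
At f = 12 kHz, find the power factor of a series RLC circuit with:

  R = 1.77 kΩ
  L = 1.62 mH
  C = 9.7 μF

Step 1 — Angular frequency: ω = 2π·f = 2π·1.2e+04 = 7.54e+04 rad/s.
Step 2 — Component impedances:
  R: Z = R = 1770 Ω
  L: Z = jωL = j·7.54e+04·0.00162 = 0 + j122.1 Ω
  C: Z = 1/(jωC) = -j/(ω·C) = 0 - j1.367 Ω
Step 3 — Series combination: Z_total = R + L + C = 1770 + j120.8 Ω = 1774∠3.9° Ω.
Step 4 — Power factor: PF = cos(φ) = Re(Z)/|Z| = 1770/1774 = 0.9977.
Step 5 — Type: Im(Z) = 120.8 ⇒ lagging (phase φ = 3.9°).

PF = 0.9977 (lagging, φ = 3.9°)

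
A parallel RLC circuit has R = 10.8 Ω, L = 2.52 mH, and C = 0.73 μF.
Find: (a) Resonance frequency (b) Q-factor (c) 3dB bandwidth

Step 1 — Resonance: ω₀ = 1/√(LC) = 1/√(0.00252·7.3e-07) = 2.332e+04 rad/s.
Step 2 — f₀ = ω₀/(2π) = 3711 Hz.
Step 3 — Parallel Q: Q = R/(ω₀L) = 10.8/(2.332e+04·0.00252) = 0.1838.
Step 4 — Bandwidth: Δω = ω₀/Q = 1.268e+05 rad/s; BW = Δω/(2π) = 2.019e+04 Hz.

(a) f₀ = 3711 Hz  (b) Q = 0.1838  (c) BW = 2.019e+04 Hz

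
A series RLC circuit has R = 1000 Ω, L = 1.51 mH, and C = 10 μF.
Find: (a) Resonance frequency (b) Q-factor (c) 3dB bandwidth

Step 1 — Resonance: ω₀ = 1/√(LC) = 1/√(0.00151·1e-05) = 8138 rad/s.
Step 2 — f₀ = ω₀/(2π) = 1295 Hz.
Step 3 — Series Q: Q = ω₀L/R = 8138·0.00151/1000 = 0.01229.
Step 4 — Bandwidth: Δω = ω₀/Q = 6.623e+05 rad/s; BW = Δω/(2π) = 1.054e+05 Hz.

(a) f₀ = 1295 Hz  (b) Q = 0.01229  (c) BW = 1.054e+05 Hz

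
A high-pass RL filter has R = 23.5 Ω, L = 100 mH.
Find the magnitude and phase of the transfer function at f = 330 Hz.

Step 1 — Angular frequency: ω = 2π·330 = 2073 rad/s.
Step 2 — Transfer function: H(jω) = jωL/(R + jωL).
Step 3 — Numerator jωL = j·207.3; denominator R + jωL = 23.5 + j207.3.
Step 4 — H = 0.9873 + j0.1119.
Step 5 — Magnitude: |H| = 0.9936 (-0.1 dB); phase: φ = 6.5°.

|H| = 0.9936 (-0.1 dB), φ = 6.5°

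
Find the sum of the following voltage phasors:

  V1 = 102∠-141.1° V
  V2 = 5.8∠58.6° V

Step 1 — Convert each phasor to rectangular form:
  V1 = 102·(cos(-141.1°) + j·sin(-141.1°)) = -79.38 - j64.05 V
  V2 = 5.8·(cos(58.6°) + j·sin(58.6°)) = 3.022 + j4.951 V
Step 2 — Sum components: V_total = -76.36 - j59.1 V.
Step 3 — Convert to polar: |V_total| = 96.56 V, ∠V_total = -142.3°.

V_total = 96.56∠-142.3° V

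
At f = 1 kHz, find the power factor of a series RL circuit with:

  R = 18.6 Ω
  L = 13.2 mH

Step 1 — Angular frequency: ω = 2π·f = 2π·1000 = 6283 rad/s.
Step 2 — Component impedances:
  R: Z = R = 18.6 Ω
  L: Z = jωL = j·6283·0.0132 = 0 + j82.94 Ω
Step 3 — Series combination: Z_total = R + L = 18.6 + j82.94 Ω = 85∠77.4° Ω.
Step 4 — Power factor: PF = cos(φ) = Re(Z)/|Z| = 18.6/85 = 0.2188.
Step 5 — Type: Im(Z) = 82.94 ⇒ lagging (phase φ = 77.4°).

PF = 0.2188 (lagging, φ = 77.4°)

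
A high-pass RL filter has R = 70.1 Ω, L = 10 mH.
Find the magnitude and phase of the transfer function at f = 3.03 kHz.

Step 1 — Angular frequency: ω = 2π·3030 = 1.904e+04 rad/s.
Step 2 — Transfer function: H(jω) = jωL/(R + jωL).
Step 3 — Numerator jωL = j·190.4; denominator R + jωL = 70.1 + j190.4.
Step 4 — H = 0.8806 + j0.3242.
Step 5 — Magnitude: |H| = 0.9384 (-0.6 dB); phase: φ = 20.2°.

|H| = 0.9384 (-0.6 dB), φ = 20.2°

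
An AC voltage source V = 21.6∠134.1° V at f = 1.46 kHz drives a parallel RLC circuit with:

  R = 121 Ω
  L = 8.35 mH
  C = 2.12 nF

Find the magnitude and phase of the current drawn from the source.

Step 1 — Angular frequency: ω = 2π·f = 2π·1460 = 9173 rad/s.
Step 2 — Component impedances:
  R: Z = R = 121 Ω
  L: Z = jωL = j·9173·0.00835 = 0 + j76.6 Ω
  C: Z = 1/(jωC) = -j/(ω·C) = 0 - j5.142e+04 Ω
Step 3 — Parallel combination: 1/Z_total = 1/R + 1/L + 1/C; Z_total = 34.69 + j54.72 Ω = 64.79∠57.6° Ω.
Step 4 — Source phasor: V = 21.6∠134.1° V = -15.03 + j15.51 V.
Step 5 — Ohm's law: I = V / Z_total = (-15.03 + j15.51) / (34.69 + j54.72) = 0.07797 + j0.3241 A.
Step 6 — Convert to polar: |I| = 0.3334 A, ∠I = 76.5°.

I = 0.3334∠76.5° A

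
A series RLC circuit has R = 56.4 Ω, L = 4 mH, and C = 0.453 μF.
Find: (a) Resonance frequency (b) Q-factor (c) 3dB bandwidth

Step 1 — Resonance condition Im(Z)=0 gives ω₀ = 1/√(LC).
Step 2 — ω₀ = 1/√(0.004·4.53e-07) = 2.349e+04 rad/s.
Step 3 — f₀ = ω₀/(2π) = 3739 Hz.
Step 4 — Series Q: Q = ω₀L/R = 2.349e+04·0.004/56.4 = 1.666.
Step 5 — 3dB bandwidth: Δω = ω₀/Q = 1.41e+04 rad/s; BW = Δω/(2π) = 2244 Hz.

(a) f₀ = 3739 Hz  (b) Q = 1.666  (c) BW = 2244 Hz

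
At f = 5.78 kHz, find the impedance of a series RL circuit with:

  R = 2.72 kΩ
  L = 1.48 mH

Step 1 — Angular frequency: ω = 2π·f = 2π·5780 = 3.632e+04 rad/s.
Step 2 — Component impedances:
  R: Z = R = 2720 Ω
  L: Z = jωL = j·3.632e+04·0.00148 = 0 + j53.75 Ω
Step 3 — Series combination: Z_total = R + L = 2720 + j53.75 Ω = 2721∠1.1° Ω.

Z = 2720 + j53.75 Ω = 2721∠1.1° Ω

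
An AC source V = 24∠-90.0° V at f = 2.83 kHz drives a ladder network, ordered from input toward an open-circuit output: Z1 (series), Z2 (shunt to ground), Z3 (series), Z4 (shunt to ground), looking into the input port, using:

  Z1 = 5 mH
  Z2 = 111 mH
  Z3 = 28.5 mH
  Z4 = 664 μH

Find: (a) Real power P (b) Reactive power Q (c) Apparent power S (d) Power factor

Step 1 — Angular frequency: ω = 2π·f = 2π·2830 = 1.778e+04 rad/s.
Step 2 — Component impedances:
  Z1: Z = jωL = j·1.778e+04·0.005 = 0 + j88.91 Ω
  Z2: Z = jωL = j·1.778e+04·0.111 = 0 + j1974 Ω
  Z3: Z = jωL = j·1.778e+04·0.0285 = 0 + j506.8 Ω
  Z4: Z = jωL = j·1.778e+04·0.000664 = 0 + j11.81 Ω
Step 3 — Ladder network (open output): work backward from the far end, alternating series and parallel combinations. Z_in = 0 + j499.6 Ω = 499.6∠90.0° Ω.
Step 4 — Source phasor: V = 24∠-90.0° V = 0 - j24 V.
Step 5 — Current: I = V / Z = -0.04804 A = 0.04804∠-180.0° A.
Step 6 — Complex power: S = V·I* = 0 + j1.153 VA.
Step 7 — Real power: P = Re(S) = 0 W.
Step 8 — Reactive power: Q = Im(S) = 1.153 VAR.
Step 9 — Apparent power: |S| = 1.153 VA.
Step 10 — Power factor: PF = P/|S| = 0 (lagging).

(a) P = 0 W  (b) Q = 1.153 VAR  (c) S = 1.153 VA  (d) PF = 0 (lagging)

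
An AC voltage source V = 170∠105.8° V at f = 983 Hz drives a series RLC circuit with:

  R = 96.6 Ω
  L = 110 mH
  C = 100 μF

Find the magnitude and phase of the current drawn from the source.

Step 1 — Angular frequency: ω = 2π·f = 2π·983 = 6176 rad/s.
Step 2 — Component impedances:
  R: Z = R = 96.6 Ω
  L: Z = jωL = j·6176·0.11 = 0 + j679.4 Ω
  C: Z = 1/(jωC) = -j/(ω·C) = 0 - j1.619 Ω
Step 3 — Series combination: Z_total = R + L + C = 96.6 + j677.8 Ω = 684.6∠81.9° Ω.
Step 4 — Source phasor: V = 170∠105.8° V = -46.29 + j163.6 V.
Step 5 — Ohm's law: I = V / Z_total = (-46.29 + j163.6) / (96.6 + j677.8) = 0.227 + j0.1006 A.
Step 6 — Convert to polar: |I| = 0.2483 A, ∠I = 23.9°.

I = 0.2483∠23.9° A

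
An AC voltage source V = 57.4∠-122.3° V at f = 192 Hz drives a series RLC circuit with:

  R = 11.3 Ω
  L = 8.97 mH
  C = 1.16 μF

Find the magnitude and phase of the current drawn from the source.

Step 1 — Angular frequency: ω = 2π·f = 2π·192 = 1206 rad/s.
Step 2 — Component impedances:
  R: Z = R = 11.3 Ω
  L: Z = jωL = j·1206·0.00897 = 0 + j10.82 Ω
  C: Z = 1/(jωC) = -j/(ω·C) = 0 - j714.6 Ω
Step 3 — Series combination: Z_total = R + L + C = 11.3 - j703.8 Ω = 703.9∠-89.1° Ω.
Step 4 — Source phasor: V = 57.4∠-122.3° V = -30.67 - j48.52 V.
Step 5 — Ohm's law: I = V / Z_total = (-30.67 - j48.52) / (11.3 - j703.8) = 0.06822 - j0.04468 A.
Step 6 — Convert to polar: |I| = 0.08155 A, ∠I = -33.2°.

I = 0.08155∠-33.2° A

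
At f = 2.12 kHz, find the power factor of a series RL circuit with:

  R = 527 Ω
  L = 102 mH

Step 1 — Angular frequency: ω = 2π·f = 2π·2120 = 1.332e+04 rad/s.
Step 2 — Component impedances:
  R: Z = R = 527 Ω
  L: Z = jωL = j·1.332e+04·0.102 = 0 + j1359 Ω
Step 3 — Series combination: Z_total = R + L = 527 + j1359 Ω = 1457∠68.8° Ω.
Step 4 — Power factor: PF = cos(φ) = Re(Z)/|Z| = 527/1457.3 = 0.3616.
Step 5 — Type: Im(Z) = 1359 ⇒ lagging (phase φ = 68.8°).

PF = 0.3616 (lagging, φ = 68.8°)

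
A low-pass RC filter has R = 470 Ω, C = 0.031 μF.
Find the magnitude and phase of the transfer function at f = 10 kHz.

Step 1 — Angular frequency: ω = 2π·1e+04 = 6.283e+04 rad/s.
Step 2 — Transfer function: H(jω) = 1/(1 + jωRC).
Step 3 — Denominator: 1 + jωRC = 1 + j·6.283e+04·470·3.1e-08 = 1 + j0.9155.
Step 4 — H = 0.544 - j0.4981.
Step 5 — Magnitude: |H| = 0.7376 (-2.6 dB); phase: φ = -42.5°.

|H| = 0.7376 (-2.6 dB), φ = -42.5°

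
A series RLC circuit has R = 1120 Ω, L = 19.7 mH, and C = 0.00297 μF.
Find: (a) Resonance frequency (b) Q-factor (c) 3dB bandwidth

Step 1 — Resonance: ω₀ = 1/√(LC) = 1/√(0.0197·2.97e-09) = 1.307e+05 rad/s.
Step 2 — f₀ = ω₀/(2π) = 2.081e+04 Hz.
Step 3 — Series Q: Q = ω₀L/R = 1.307e+05·0.0197/1120 = 2.3.
Step 4 — Bandwidth: Δω = ω₀/Q = 5.685e+04 rad/s; BW = Δω/(2π) = 9048 Hz.

(a) f₀ = 2.081e+04 Hz  (b) Q = 2.3  (c) BW = 9048 Hz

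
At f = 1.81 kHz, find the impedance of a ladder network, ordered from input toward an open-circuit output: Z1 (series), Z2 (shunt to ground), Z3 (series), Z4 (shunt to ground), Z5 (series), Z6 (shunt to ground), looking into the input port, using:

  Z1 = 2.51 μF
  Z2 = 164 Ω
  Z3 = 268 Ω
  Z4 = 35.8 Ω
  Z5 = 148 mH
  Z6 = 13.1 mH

Step 1 — Angular frequency: ω = 2π·f = 2π·1810 = 1.137e+04 rad/s.
Step 2 — Component impedances:
  Z1: Z = 1/(jωC) = -j/(ω·C) = 0 - j35.03 Ω
  Z2: Z = R = 164 Ω
  Z3: Z = R = 268 Ω
  Z4: Z = R = 35.8 Ω
  Z5: Z = jωL = j·1.137e+04·0.148 = 0 + j1683 Ω
  Z6: Z = jωL = j·1.137e+04·0.0131 = 0 + j149 Ω
Step 3 — Ladder network (open output): work backward from the far end, alternating series and parallel combinations. Z_in = 106.5 - j34.95 Ω = 112.1∠-18.2° Ω.

Z = 106.5 - j34.95 Ω = 112.1∠-18.2° Ω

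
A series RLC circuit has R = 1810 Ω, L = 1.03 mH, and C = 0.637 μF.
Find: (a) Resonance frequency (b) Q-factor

Step 1 — Resonance condition Im(Z)=0 gives ω₀ = 1/√(LC).
Step 2 — ω₀ = 1/√(0.00103·6.37e-07) = 3.904e+04 rad/s.
Step 3 — f₀ = ω₀/(2π) = 6213 Hz.
Step 4 — Series Q: Q = ω₀L/R = 3.904e+04·0.00103/1810 = 0.02222.

(a) f₀ = 6213 Hz  (b) Q = 0.02222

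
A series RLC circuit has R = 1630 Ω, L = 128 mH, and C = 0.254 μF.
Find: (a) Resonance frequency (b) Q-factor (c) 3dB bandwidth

Step 1 — Resonance: ω₀ = 1/√(LC) = 1/√(0.128·2.54e-07) = 5546 rad/s.
Step 2 — f₀ = ω₀/(2π) = 882.7 Hz.
Step 3 — Series Q: Q = ω₀L/R = 5546·0.128/1630 = 0.4355.
Step 4 — Bandwidth: Δω = ω₀/Q = 1.273e+04 rad/s; BW = Δω/(2π) = 2027 Hz.

(a) f₀ = 882.7 Hz  (b) Q = 0.4355  (c) BW = 2027 Hz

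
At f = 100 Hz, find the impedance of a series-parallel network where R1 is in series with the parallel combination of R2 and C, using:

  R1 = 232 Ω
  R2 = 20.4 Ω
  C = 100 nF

Step 1 — Angular frequency: ω = 2π·f = 2π·100 = 628.3 rad/s.
Step 2 — Component impedances:
  R1: Z = R = 232 Ω
  R2: Z = R = 20.4 Ω
  C: Z = 1/(jωC) = -j/(ω·C) = 0 - j1.592e+04 Ω
Step 3 — Parallel branch: R2 || C = 1/(1/R2 + 1/C) = 20.4 - j0.02615 Ω.
Step 4 — Series with R1: Z_total = R1 + (R2 || C) = 252.4 - j0.02615 Ω = 252.4∠-0.0° Ω.

Z = 252.4 - j0.02615 Ω = 252.4∠-0.0° Ω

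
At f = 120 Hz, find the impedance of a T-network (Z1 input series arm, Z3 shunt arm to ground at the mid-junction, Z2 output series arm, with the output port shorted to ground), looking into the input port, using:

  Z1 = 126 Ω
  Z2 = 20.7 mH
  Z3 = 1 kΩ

Step 1 — Angular frequency: ω = 2π·f = 2π·120 = 754 rad/s.
Step 2 — Component impedances:
  Z1: Z = R = 126 Ω
  Z2: Z = jωL = j·754·0.0207 = 0 + j15.61 Ω
  Z3: Z = R = 1000 Ω
Step 3 — With the output port shorted to ground, the output series arm Z2 runs from the junction to ground; the shunt arm Z3 also runs from the junction to ground. They appear in parallel: Z3 || Z2 = 0.2435 + j15.6 Ω.
Step 4 — Series with input arm Z1: Z_in = Z1 + (Z3 || Z2) = 126.2 + j15.6 Ω = 127.2∠7.0° Ω.

Z = 126.2 + j15.6 Ω = 127.2∠7.0° Ω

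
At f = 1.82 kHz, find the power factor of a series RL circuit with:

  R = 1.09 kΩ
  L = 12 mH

Step 1 — Angular frequency: ω = 2π·f = 2π·1820 = 1.144e+04 rad/s.
Step 2 — Component impedances:
  R: Z = R = 1090 Ω
  L: Z = jωL = j·1.144e+04·0.012 = 0 + j137.2 Ω
Step 3 — Series combination: Z_total = R + L = 1090 + j137.2 Ω = 1099∠7.2° Ω.
Step 4 — Power factor: PF = cos(φ) = Re(Z)/|Z| = 1090/1098.6 = 0.9922.
Step 5 — Type: Im(Z) = 137.2 ⇒ lagging (phase φ = 7.2°).

PF = 0.9922 (lagging, φ = 7.2°)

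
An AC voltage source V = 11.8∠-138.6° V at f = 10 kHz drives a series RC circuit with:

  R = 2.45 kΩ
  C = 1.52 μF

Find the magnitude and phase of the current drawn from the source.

Step 1 — Angular frequency: ω = 2π·f = 2π·1e+04 = 6.283e+04 rad/s.
Step 2 — Component impedances:
  R: Z = R = 2450 Ω
  C: Z = 1/(jωC) = -j/(ω·C) = 0 - j10.47 Ω
Step 3 — Series combination: Z_total = R + C = 2450 - j10.47 Ω = 2450∠-0.2° Ω.
Step 4 — Source phasor: V = 11.8∠-138.6° V = -8.851 - j7.803 V.
Step 5 — Ohm's law: I = V / Z_total = (-8.851 - j7.803) / (2450 - j10.47) = -0.003599 - j0.0032 A.
Step 6 — Convert to polar: |I| = 0.004816 A, ∠I = -138.4°.

I = 0.004816∠-138.4° A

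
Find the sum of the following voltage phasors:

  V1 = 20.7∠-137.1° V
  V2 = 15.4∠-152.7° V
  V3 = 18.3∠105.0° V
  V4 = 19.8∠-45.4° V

Step 1 — Convert each phasor to rectangular form:
  V1 = 20.7·(cos(-137.1°) + j·sin(-137.1°)) = -15.16 - j14.09 V
  V2 = 15.4·(cos(-152.7°) + j·sin(-152.7°)) = -13.68 - j7.063 V
  V3 = 18.3·(cos(105.0°) + j·sin(105.0°)) = -4.736 + j17.68 V
  V4 = 19.8·(cos(-45.4°) + j·sin(-45.4°)) = 13.9 - j14.1 V
Step 2 — Sum components: V_total = -19.68 - j17.58 V.
Step 3 — Convert to polar: |V_total| = 26.39 V, ∠V_total = -138.2°.

V_total = 26.39∠-138.2° V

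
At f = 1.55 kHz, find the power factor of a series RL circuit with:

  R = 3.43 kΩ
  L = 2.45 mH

Step 1 — Angular frequency: ω = 2π·f = 2π·1550 = 9739 rad/s.
Step 2 — Component impedances:
  R: Z = R = 3430 Ω
  L: Z = jωL = j·9739·0.00245 = 0 + j23.86 Ω
Step 3 — Series combination: Z_total = R + L = 3430 + j23.86 Ω = 3430∠0.4° Ω.
Step 4 — Power factor: PF = cos(φ) = Re(Z)/|Z| = 3430/3430 = 1.
Step 5 — Type: Im(Z) = 23.86 ⇒ lagging (phase φ = 0.4°).

PF = 1 (lagging, φ = 0.4°)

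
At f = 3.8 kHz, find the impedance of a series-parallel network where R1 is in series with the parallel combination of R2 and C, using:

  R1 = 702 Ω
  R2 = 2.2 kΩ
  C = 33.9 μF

Step 1 — Angular frequency: ω = 2π·f = 2π·3800 = 2.388e+04 rad/s.
Step 2 — Component impedances:
  R1: Z = R = 702 Ω
  R2: Z = R = 2200 Ω
  C: Z = 1/(jωC) = -j/(ω·C) = 0 - j1.235 Ω
Step 3 — Parallel branch: R2 || C = 1/(1/R2 + 1/C) = 0.0006938 - j1.235 Ω.
Step 4 — Series with R1: Z_total = R1 + (R2 || C) = 702 - j1.235 Ω = 702∠-0.1° Ω.

Z = 702 - j1.235 Ω = 702∠-0.1° Ω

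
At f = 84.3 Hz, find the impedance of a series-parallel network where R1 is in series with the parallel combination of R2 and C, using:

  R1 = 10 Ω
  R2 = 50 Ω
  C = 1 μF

Step 1 — Angular frequency: ω = 2π·f = 2π·84.3 = 529.7 rad/s.
Step 2 — Component impedances:
  R1: Z = R = 10 Ω
  R2: Z = R = 50 Ω
  C: Z = 1/(jωC) = -j/(ω·C) = 0 - j1888 Ω
Step 3 — Parallel branch: R2 || C = 1/(1/R2 + 1/C) = 49.96 - j1.323 Ω.
Step 4 — Series with R1: Z_total = R1 + (R2 || C) = 59.96 - j1.323 Ω = 59.98∠-1.3° Ω.

Z = 59.96 - j1.323 Ω = 59.98∠-1.3° Ω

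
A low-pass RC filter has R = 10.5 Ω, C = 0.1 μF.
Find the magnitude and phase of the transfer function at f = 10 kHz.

Step 1 — Angular frequency: ω = 2π·1e+04 = 6.283e+04 rad/s.
Step 2 — Transfer function: H(jω) = 1/(1 + jωRC).
Step 3 — Denominator: 1 + jωRC = 1 + j·6.283e+04·10.5·1e-07 = 1 + j0.06597.
Step 4 — H = 0.9957 - j0.06569.
Step 5 — Magnitude: |H| = 0.9978 (-0.0 dB); phase: φ = -3.8°.

|H| = 0.9978 (-0.0 dB), φ = -3.8°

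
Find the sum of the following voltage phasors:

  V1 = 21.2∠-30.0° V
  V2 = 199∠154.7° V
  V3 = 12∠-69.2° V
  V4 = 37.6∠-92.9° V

Step 1 — Convert each phasor to rectangular form:
  V1 = 21.2·(cos(-30.0°) + j·sin(-30.0°)) = 18.36 - j10.6 V
  V2 = 199·(cos(154.7°) + j·sin(154.7°)) = -179.9 + j85.04 V
  V3 = 12·(cos(-69.2°) + j·sin(-69.2°)) = 4.261 - j11.22 V
  V4 = 37.6·(cos(-92.9°) + j·sin(-92.9°)) = -1.902 - j37.55 V
Step 2 — Sum components: V_total = -159.2 + j25.67 V.
Step 3 — Convert to polar: |V_total| = 161.3 V, ∠V_total = 170.8°.

V_total = 161.3∠170.8° V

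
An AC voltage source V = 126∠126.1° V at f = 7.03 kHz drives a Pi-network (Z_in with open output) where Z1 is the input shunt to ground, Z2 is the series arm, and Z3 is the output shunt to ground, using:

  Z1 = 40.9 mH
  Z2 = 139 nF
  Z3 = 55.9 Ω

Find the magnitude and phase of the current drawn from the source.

Step 1 — Angular frequency: ω = 2π·f = 2π·7030 = 4.417e+04 rad/s.
Step 2 — Component impedances:
  Z1: Z = jωL = j·4.417e+04·0.0409 = 0 + j1807 Ω
  Z2: Z = 1/(jωC) = -j/(ω·C) = 0 - j162.9 Ω
  Z3: Z = R = 55.9 Ω
Step 3 — With open output, the series arm Z2 and the output shunt Z3 appear in series to ground: Z2 + Z3 = 55.9 - j162.9 Ω.
Step 4 — Parallel with input shunt Z1: Z_in = Z1 || (Z2 + Z3) = 67.45 - j176.7 Ω = 189.2∠-69.1° Ω.
Step 5 — Source phasor: V = 126∠126.1° V = -74.24 + j101.8 V.
Step 6 — Ohm's law: I = V / Z_total = (-74.24 + j101.8) / (67.45 - j176.7) = -0.6428 - j0.1748 A.
Step 7 — Convert to polar: |I| = 0.6661 A, ∠I = -164.8°.

I = 0.6661∠-164.8° A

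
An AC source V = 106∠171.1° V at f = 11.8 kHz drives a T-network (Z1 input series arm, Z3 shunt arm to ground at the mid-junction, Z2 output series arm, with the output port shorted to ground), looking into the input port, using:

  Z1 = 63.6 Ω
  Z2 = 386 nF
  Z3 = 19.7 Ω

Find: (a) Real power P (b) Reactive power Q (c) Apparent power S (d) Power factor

Step 1 — Angular frequency: ω = 2π·f = 2π·1.18e+04 = 7.414e+04 rad/s.
Step 2 — Component impedances:
  Z1: Z = R = 63.6 Ω
  Z2: Z = 1/(jωC) = -j/(ω·C) = 0 - j34.94 Ω
  Z3: Z = R = 19.7 Ω
Step 3 — With the output port shorted to ground, the output series arm Z2 runs from the junction to ground; the shunt arm Z3 also runs from the junction to ground. They appear in parallel: Z3 || Z2 = 14.95 - j8.428 Ω.
Step 4 — Series with input arm Z1: Z_in = Z1 + (Z3 || Z2) = 78.55 - j8.428 Ω = 79∠-6.1° Ω.
Step 5 — Source phasor: V = 106∠171.1° V = -104.7 + j16.4 V.
Step 6 — Current: I = V / Z = -1.34 + j0.06498 A = 1.342∠177.2° A.
Step 7 — Complex power: S = V·I* = 141.4 - j15.17 VA.
Step 8 — Real power: P = Re(S) = 141.4 W.
Step 9 — Reactive power: Q = Im(S) = -15.17 VAR.
Step 10 — Apparent power: |S| = 142.2 VA.
Step 11 — Power factor: PF = P/|S| = 0.9943 (leading).

(a) P = 141.4 W  (b) Q = -15.17 VAR  (c) S = 142.2 VA  (d) PF = 0.9943 (leading)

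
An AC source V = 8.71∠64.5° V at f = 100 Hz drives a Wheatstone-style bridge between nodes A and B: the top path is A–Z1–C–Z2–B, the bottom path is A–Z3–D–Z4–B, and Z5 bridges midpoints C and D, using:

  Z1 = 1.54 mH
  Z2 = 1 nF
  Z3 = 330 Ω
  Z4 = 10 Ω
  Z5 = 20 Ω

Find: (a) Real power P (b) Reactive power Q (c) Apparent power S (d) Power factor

Step 1 — Angular frequency: ω = 2π·f = 2π·100 = 628.3 rad/s.
Step 2 — Component impedances:
  Z1: Z = jωL = j·628.3·0.00154 = 0 + j0.9676 Ω
  Z2: Z = 1/(jωC) = -j/(ω·C) = 0 - j1.592e+06 Ω
  Z3: Z = R = 330 Ω
  Z4: Z = R = 10 Ω
  Z5: Z = R = 20 Ω
Step 3 — Bridge requires nodal analysis (the Z5 bridge couples midpoints C and D, so the two paths cannot be reduced to a simple series/parallel combination). Setting node B to ground and injecting 1 A at node A, the 3-node admittance system at A, C, D solves to V_A = Z_AB = 28.86 + j0.8597 Ω = 28.87∠1.7° Ω.
Step 4 — Source phasor: V = 8.71∠64.5° V = 3.75 + j7.862 V.
Step 5 — Current: I = V / Z = 0.1379 + j0.2683 A = 0.3017∠62.8° A.
Step 6 — Complex power: S = V·I* = 2.626 + j0.07823 VA.
Step 7 — Real power: P = Re(S) = 2.626 W.
Step 8 — Reactive power: Q = Im(S) = 0.07823 VAR.
Step 9 — Apparent power: |S| = 2.628 VA.
Step 10 — Power factor: PF = P/|S| = 0.9996 (lagging).

(a) P = 2.626 W  (b) Q = 0.07823 VAR  (c) S = 2.628 VA  (d) PF = 0.9996 (lagging)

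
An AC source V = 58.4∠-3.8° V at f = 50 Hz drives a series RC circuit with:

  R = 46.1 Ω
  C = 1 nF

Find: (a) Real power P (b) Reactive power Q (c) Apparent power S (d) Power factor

Step 1 — Angular frequency: ω = 2π·f = 2π·50 = 314.2 rad/s.
Step 2 — Component impedances:
  R: Z = R = 46.1 Ω
  C: Z = 1/(jωC) = -j/(ω·C) = 0 - j3.183e+06 Ω
Step 3 — Series combination: Z_total = R + C = 46.1 - j3.183e+06 Ω = 3.183e+06∠-90.0° Ω.
Step 4 — Source phasor: V = 58.4∠-3.8° V = 58.27 - j3.87 V.
Step 5 — Current: I = V / Z = 1.216e-06 + j1.831e-05 A = 1.835e-05∠86.2° A.
Step 6 — Complex power: S = V·I* = 1.552e-08 - j0.001071 VA.
Step 7 — Real power: P = Re(S) = 1.552e-08 W.
Step 8 — Reactive power: Q = Im(S) = -0.001071 VAR.
Step 9 — Apparent power: |S| = 0.001071 VA.
Step 10 — Power factor: PF = P/|S| = 1.448e-05 (leading).

(a) P = 1.552e-08 W  (b) Q = -0.001071 VAR  (c) S = 0.001071 VA  (d) PF = 1.448e-05 (leading)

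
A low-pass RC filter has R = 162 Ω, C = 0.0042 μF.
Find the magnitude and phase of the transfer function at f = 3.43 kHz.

Step 1 — Angular frequency: ω = 2π·3430 = 2.155e+04 rad/s.
Step 2 — Transfer function: H(jω) = 1/(1 + jωRC).
Step 3 — Denominator: 1 + jωRC = 1 + j·2.155e+04·162·4.2e-09 = 1 + j0.01466.
Step 4 — H = 0.9998 - j0.01466.
Step 5 — Magnitude: |H| = 0.9999 (-0.0 dB); phase: φ = -0.8°.

|H| = 0.9999 (-0.0 dB), φ = -0.8°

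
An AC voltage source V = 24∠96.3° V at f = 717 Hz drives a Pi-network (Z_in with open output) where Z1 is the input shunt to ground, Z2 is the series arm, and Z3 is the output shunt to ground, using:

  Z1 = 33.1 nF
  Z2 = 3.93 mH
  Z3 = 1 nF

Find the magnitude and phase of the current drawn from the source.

Step 1 — Angular frequency: ω = 2π·f = 2π·717 = 4505 rad/s.
Step 2 — Component impedances:
  Z1: Z = 1/(jωC) = -j/(ω·C) = 0 - j6706 Ω
  Z2: Z = jωL = j·4505·0.00393 = 0 + j17.7 Ω
  Z3: Z = 1/(jωC) = -j/(ω·C) = 0 - j2.22e+05 Ω
Step 3 — With open output, the series arm Z2 and the output shunt Z3 appear in series to ground: Z2 + Z3 = 0 - j2.22e+05 Ω.
Step 4 — Parallel with input shunt Z1: Z_in = Z1 || (Z2 + Z3) = 0 - j6509 Ω = 6509∠-90.0° Ω.
Step 5 — Source phasor: V = 24∠96.3° V = -2.634 + j23.86 V.
Step 6 — Ohm's law: I = V / Z_total = (-2.634 + j23.86) / (0 - j6509) = -0.003665 - j0.0004046 A.
Step 7 — Convert to polar: |I| = 0.003687 A, ∠I = -173.7°.

I = 0.003687∠-173.7° A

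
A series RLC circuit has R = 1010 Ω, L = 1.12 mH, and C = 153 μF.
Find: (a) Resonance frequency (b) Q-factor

Step 1 — Resonance condition Im(Z)=0 gives ω₀ = 1/√(LC).
Step 2 — ω₀ = 1/√(0.00112·0.000153) = 2416 rad/s.
Step 3 — f₀ = ω₀/(2π) = 384.5 Hz.
Step 4 — Series Q: Q = ω₀L/R = 2416·0.00112/1010 = 0.002679.

(a) f₀ = 384.5 Hz  (b) Q = 0.002679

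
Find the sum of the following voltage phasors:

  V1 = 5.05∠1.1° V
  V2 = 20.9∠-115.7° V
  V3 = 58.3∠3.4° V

Step 1 — Convert each phasor to rectangular form:
  V1 = 5.05·(cos(1.1°) + j·sin(1.1°)) = 5.049 + j0.09695 V
  V2 = 20.9·(cos(-115.7°) + j·sin(-115.7°)) = -9.063 - j18.83 V
  V3 = 58.3·(cos(3.4°) + j·sin(3.4°)) = 58.2 + j3.458 V
Step 2 — Sum components: V_total = 54.18 - j15.28 V.
Step 3 — Convert to polar: |V_total| = 56.3 V, ∠V_total = -15.7°.

V_total = 56.3∠-15.7° V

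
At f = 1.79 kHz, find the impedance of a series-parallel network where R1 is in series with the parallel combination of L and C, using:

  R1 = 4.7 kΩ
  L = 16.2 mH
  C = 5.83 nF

Step 1 — Angular frequency: ω = 2π·f = 2π·1790 = 1.125e+04 rad/s.
Step 2 — Component impedances:
  R1: Z = R = 4700 Ω
  L: Z = jωL = j·1.125e+04·0.0162 = 0 + j182.2 Ω
  C: Z = 1/(jωC) = -j/(ω·C) = 0 - j1.525e+04 Ω
Step 3 — Parallel branch: L || C = 1/(1/L + 1/C) = 0 + j184.4 Ω.
Step 4 — Series with R1: Z_total = R1 + (L || C) = 4700 + j184.4 Ω = 4704∠2.2° Ω.

Z = 4700 + j184.4 Ω = 4704∠2.2° Ω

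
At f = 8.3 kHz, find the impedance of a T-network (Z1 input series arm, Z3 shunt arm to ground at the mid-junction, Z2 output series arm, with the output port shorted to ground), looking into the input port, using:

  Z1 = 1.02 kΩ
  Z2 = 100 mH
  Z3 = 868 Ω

Step 1 — Angular frequency: ω = 2π·f = 2π·8300 = 5.215e+04 rad/s.
Step 2 — Component impedances:
  Z1: Z = R = 1020 Ω
  Z2: Z = jωL = j·5.215e+04·0.1 = 0 + j5215 Ω
  Z3: Z = R = 868 Ω
Step 3 — With the output port shorted to ground, the output series arm Z2 runs from the junction to ground; the shunt arm Z3 also runs from the junction to ground. They appear in parallel: Z3 || Z2 = 844.6 + j140.6 Ω.
Step 4 — Series with input arm Z1: Z_in = Z1 + (Z3 || Z2) = 1865 + j140.6 Ω = 1870∠4.3° Ω.

Z = 1865 + j140.6 Ω = 1870∠4.3° Ω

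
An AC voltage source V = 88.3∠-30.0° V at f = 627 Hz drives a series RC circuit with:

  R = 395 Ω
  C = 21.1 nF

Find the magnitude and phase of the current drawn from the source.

Step 1 — Angular frequency: ω = 2π·f = 2π·627 = 3940 rad/s.
Step 2 — Component impedances:
  R: Z = R = 395 Ω
  C: Z = 1/(jωC) = -j/(ω·C) = 0 - j1.203e+04 Ω
Step 3 — Series combination: Z_total = R + C = 395 - j1.203e+04 Ω = 1.204e+04∠-88.1° Ω.
Step 4 — Source phasor: V = 88.3∠-30.0° V = 76.47 - j44.15 V.
Step 5 — Ohm's law: I = V / Z_total = (76.47 - j44.15) / (395 - j1.203e+04) = 0.003874 + j0.006229 A.
Step 6 — Convert to polar: |I| = 0.007336 A, ∠I = 58.1°.

I = 0.007336∠58.1° A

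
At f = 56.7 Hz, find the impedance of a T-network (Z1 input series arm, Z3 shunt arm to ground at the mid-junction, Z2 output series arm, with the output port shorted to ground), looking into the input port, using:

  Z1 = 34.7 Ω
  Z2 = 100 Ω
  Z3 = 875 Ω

Step 1 — Angular frequency: ω = 2π·f = 2π·56.7 = 356.3 rad/s.
Step 2 — Component impedances:
  Z1: Z = R = 34.7 Ω
  Z2: Z = R = 100 Ω
  Z3: Z = R = 875 Ω
Step 3 — With the output port shorted to ground, the output series arm Z2 runs from the junction to ground; the shunt arm Z3 also runs from the junction to ground. They appear in parallel: Z3 || Z2 = 89.74 Ω.
Step 4 — Series with input arm Z1: Z_in = Z1 + (Z3 || Z2) = 124.4 Ω = 124.4∠0.0° Ω.

Z = 124.4 Ω = 124.4∠0.0° Ω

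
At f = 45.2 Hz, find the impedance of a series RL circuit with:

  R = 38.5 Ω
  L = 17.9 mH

Step 1 — Angular frequency: ω = 2π·f = 2π·45.2 = 284 rad/s.
Step 2 — Component impedances:
  R: Z = R = 38.5 Ω
  L: Z = jωL = j·284·0.0179 = 0 + j5.084 Ω
Step 3 — Series combination: Z_total = R + L = 38.5 + j5.084 Ω = 38.83∠7.5° Ω.

Z = 38.5 + j5.084 Ω = 38.83∠7.5° Ω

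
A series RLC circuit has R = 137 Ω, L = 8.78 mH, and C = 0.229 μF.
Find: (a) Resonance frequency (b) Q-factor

Step 1 — Resonance condition Im(Z)=0 gives ω₀ = 1/√(LC).
Step 2 — ω₀ = 1/√(0.00878·2.29e-07) = 2.23e+04 rad/s.
Step 3 — f₀ = ω₀/(2π) = 3549 Hz.
Step 4 — Series Q: Q = ω₀L/R = 2.23e+04·0.00878/137 = 1.429.

(a) f₀ = 3549 Hz  (b) Q = 1.429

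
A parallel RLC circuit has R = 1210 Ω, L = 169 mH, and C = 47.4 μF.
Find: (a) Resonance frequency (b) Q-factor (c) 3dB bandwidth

Step 1 — Resonance: ω₀ = 1/√(LC) = 1/√(0.169·4.74e-05) = 353.3 rad/s.
Step 2 — f₀ = ω₀/(2π) = 56.23 Hz.
Step 3 — Parallel Q: Q = R/(ω₀L) = 1210/(353.3·0.169) = 20.26.
Step 4 — Bandwidth: Δω = ω₀/Q = 17.44 rad/s; BW = Δω/(2π) = 2.775 Hz.

(a) f₀ = 56.23 Hz  (b) Q = 20.26  (c) BW = 2.775 Hz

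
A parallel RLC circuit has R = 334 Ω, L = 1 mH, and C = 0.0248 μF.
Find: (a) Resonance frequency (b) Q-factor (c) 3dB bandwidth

Step 1 — Resonance: ω₀ = 1/√(LC) = 1/√(0.001·2.48e-08) = 2.008e+05 rad/s.
Step 2 — f₀ = ω₀/(2π) = 3.196e+04 Hz.
Step 3 — Parallel Q: Q = R/(ω₀L) = 334/(2.008e+05·0.001) = 1.663.
Step 4 — Bandwidth: Δω = ω₀/Q = 1.207e+05 rad/s; BW = Δω/(2π) = 1.921e+04 Hz.

(a) f₀ = 3.196e+04 Hz  (b) Q = 1.663  (c) BW = 1.921e+04 Hz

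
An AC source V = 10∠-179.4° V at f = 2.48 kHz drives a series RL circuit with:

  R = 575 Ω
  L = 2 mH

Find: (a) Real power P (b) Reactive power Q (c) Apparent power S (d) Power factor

Step 1 — Angular frequency: ω = 2π·f = 2π·2480 = 1.558e+04 rad/s.
Step 2 — Component impedances:
  R: Z = R = 575 Ω
  L: Z = jωL = j·1.558e+04·0.002 = 0 + j31.16 Ω
Step 3 — Series combination: Z_total = R + L = 575 + j31.16 Ω = 575.8∠3.1° Ω.
Step 4 — Source phasor: V = 10∠-179.4° V = -9.999 - j0.1047 V.
Step 5 — Current: I = V / Z = -0.01735 + j0.0007582 A = 0.01737∠177.5° A.
Step 6 — Complex power: S = V·I* = 0.1734 + j0.009398 VA.
Step 7 — Real power: P = Re(S) = 0.1734 W.
Step 8 — Reactive power: Q = Im(S) = 0.009398 VAR.
Step 9 — Apparent power: |S| = 0.1737 VA.
Step 10 — Power factor: PF = P/|S| = 0.9985 (lagging).

(a) P = 0.1734 W  (b) Q = 0.009398 VAR  (c) S = 0.1737 VA  (d) PF = 0.9985 (lagging)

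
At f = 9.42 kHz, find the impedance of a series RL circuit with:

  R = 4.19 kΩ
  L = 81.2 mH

Step 1 — Angular frequency: ω = 2π·f = 2π·9420 = 5.919e+04 rad/s.
Step 2 — Component impedances:
  R: Z = R = 4190 Ω
  L: Z = jωL = j·5.919e+04·0.0812 = 0 + j4806 Ω
Step 3 — Series combination: Z_total = R + L = 4190 + j4806 Ω = 6376∠48.9° Ω.

Z = 4190 + j4806 Ω = 6376∠48.9° Ω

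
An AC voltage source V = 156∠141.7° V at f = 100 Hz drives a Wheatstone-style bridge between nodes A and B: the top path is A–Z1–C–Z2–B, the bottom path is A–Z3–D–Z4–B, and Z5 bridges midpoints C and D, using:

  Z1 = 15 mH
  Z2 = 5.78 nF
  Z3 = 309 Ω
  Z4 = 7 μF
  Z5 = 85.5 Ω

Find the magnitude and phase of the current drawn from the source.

Step 1 — Angular frequency: ω = 2π·f = 2π·100 = 628.3 rad/s.
Step 2 — Component impedances:
  Z1: Z = jωL = j·628.3·0.015 = 0 + j9.425 Ω
  Z2: Z = 1/(jωC) = -j/(ω·C) = 0 - j2.754e+05 Ω
  Z3: Z = R = 309 Ω
  Z4: Z = 1/(jωC) = -j/(ω·C) = 0 - j227.4 Ω
  Z5: Z = R = 85.5 Ω
Step 3 — Bridge requires nodal analysis (the Z5 bridge couples midpoints C and D, so the two paths cannot be reduced to a simple series/parallel combination). Setting node B to ground and injecting 1 A at node A, the 3-node admittance system at A, C, D solves to V_A = Z_AB = 67 - j221.4 Ω = 231.3∠-73.2° Ω.
Step 4 — Source phasor: V = 156∠141.7° V = -122.4 + j96.69 V.
Step 5 — Ohm's law: I = V / Z_total = (-122.4 + j96.69) / (67 - j221.4) = -0.5533 - j0.3855 A.
Step 6 — Convert to polar: |I| = 0.6744 A, ∠I = -145.1°.

I = 0.6744∠-145.1° A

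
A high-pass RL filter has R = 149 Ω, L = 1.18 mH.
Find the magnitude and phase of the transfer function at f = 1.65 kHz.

Step 1 — Angular frequency: ω = 2π·1650 = 1.037e+04 rad/s.
Step 2 — Transfer function: H(jω) = jωL/(R + jωL).
Step 3 — Numerator jωL = j·12.23; denominator R + jωL = 149 + j12.23.
Step 4 — H = 0.006696 + j0.08155.
Step 5 — Magnitude: |H| = 0.08183 (-21.7 dB); phase: φ = 85.3°.

|H| = 0.08183 (-21.7 dB), φ = 85.3°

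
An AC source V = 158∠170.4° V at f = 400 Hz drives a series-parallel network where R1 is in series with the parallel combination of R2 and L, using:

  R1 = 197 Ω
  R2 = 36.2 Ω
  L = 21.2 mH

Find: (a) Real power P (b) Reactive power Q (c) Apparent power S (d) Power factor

Step 1 — Angular frequency: ω = 2π·f = 2π·400 = 2513 rad/s.
Step 2 — Component impedances:
  R1: Z = R = 197 Ω
  R2: Z = R = 36.2 Ω
  L: Z = jωL = j·2513·0.0212 = 0 + j53.28 Ω
Step 3 — Parallel branch: R2 || L = 1/(1/R2 + 1/L) = 24.77 + j16.83 Ω.
Step 4 — Series with R1: Z_total = R1 + (R2 || L) = 221.8 + j16.83 Ω = 222.4∠4.3° Ω.
Step 5 — Source phasor: V = 158∠170.4° V = -155.8 + j26.35 V.
Step 6 — Current: I = V / Z = -0.6895 + j0.1711 A = 0.7104∠166.1° A.
Step 7 — Complex power: S = V·I* = 111.9 + j8.493 VA.
Step 8 — Real power: P = Re(S) = 111.9 W.
Step 9 — Reactive power: Q = Im(S) = 8.493 VAR.
Step 10 — Apparent power: |S| = 112.2 VA.
Step 11 — Power factor: PF = P/|S| = 0.9971 (lagging).

(a) P = 111.9 W  (b) Q = 8.493 VAR  (c) S = 112.2 VA  (d) PF = 0.9971 (lagging)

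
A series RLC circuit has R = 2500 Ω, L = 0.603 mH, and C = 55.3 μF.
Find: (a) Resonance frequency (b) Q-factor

Step 1 — Resonance condition Im(Z)=0 gives ω₀ = 1/√(LC).
Step 2 — ω₀ = 1/√(0.000603·5.53e-05) = 5476 rad/s.
Step 3 — f₀ = ω₀/(2π) = 871.6 Hz.
Step 4 — Series Q: Q = ω₀L/R = 5476·0.000603/2500 = 0.001321.

(a) f₀ = 871.6 Hz  (b) Q = 0.001321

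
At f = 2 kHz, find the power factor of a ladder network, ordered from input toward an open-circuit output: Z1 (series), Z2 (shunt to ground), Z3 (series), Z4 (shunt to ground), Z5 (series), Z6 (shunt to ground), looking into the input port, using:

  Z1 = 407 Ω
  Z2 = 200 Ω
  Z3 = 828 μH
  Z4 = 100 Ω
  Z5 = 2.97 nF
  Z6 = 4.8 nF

Step 1 — Angular frequency: ω = 2π·f = 2π·2000 = 1.257e+04 rad/s.
Step 2 — Component impedances:
  Z1: Z = R = 407 Ω
  Z2: Z = R = 200 Ω
  Z3: Z = jωL = j·1.257e+04·0.000828 = 0 + j10.4 Ω
  Z4: Z = R = 100 Ω
  Z5: Z = 1/(jωC) = -j/(ω·C) = 0 - j2.679e+04 Ω
  Z6: Z = 1/(jωC) = -j/(ω·C) = 0 - j1.658e+04 Ω
Step 3 — Ladder network (open output): work backward from the far end, alternating series and parallel combinations. Z_in = 473.8 + j4.517 Ω = 473.8∠0.5° Ω.
Step 4 — Power factor: PF = cos(φ) = Re(Z)/|Z| = 473.8/473.8 = 1.
Step 5 — Type: Im(Z) = 4.517 ⇒ lagging (phase φ = 0.5°).

PF = 1 (lagging, φ = 0.5°)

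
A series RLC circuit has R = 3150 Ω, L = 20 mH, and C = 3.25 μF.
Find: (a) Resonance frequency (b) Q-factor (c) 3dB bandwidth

Step 1 — Resonance: ω₀ = 1/√(LC) = 1/√(0.02·3.25e-06) = 3922 rad/s.
Step 2 — f₀ = ω₀/(2π) = 624.3 Hz.
Step 3 — Series Q: Q = ω₀L/R = 3922·0.02/3150 = 0.0249.
Step 4 — Bandwidth: Δω = ω₀/Q = 1.575e+05 rad/s; BW = Δω/(2π) = 2.507e+04 Hz.

(a) f₀ = 624.3 Hz  (b) Q = 0.0249  (c) BW = 2.507e+04 Hz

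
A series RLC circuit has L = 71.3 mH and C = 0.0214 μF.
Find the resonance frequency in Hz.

Step 1 — Resonance condition Im(Z)=0 gives ω₀ = 1/√(LC).
Step 2 — ω₀ = 1/√(0.0713·2.14e-08) = 2.56e+04 rad/s.
Step 3 — f₀ = ω₀/(2π) = 4074 Hz.

f₀ = 4074 Hz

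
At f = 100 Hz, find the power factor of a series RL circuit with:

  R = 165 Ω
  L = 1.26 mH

Step 1 — Angular frequency: ω = 2π·f = 2π·100 = 628.3 rad/s.
Step 2 — Component impedances:
  R: Z = R = 165 Ω
  L: Z = jωL = j·628.3·0.00126 = 0 + j0.7917 Ω
Step 3 — Series combination: Z_total = R + L = 165 + j0.7917 Ω = 165∠0.3° Ω.
Step 4 — Power factor: PF = cos(φ) = Re(Z)/|Z| = 165/165 = 1.
Step 5 — Type: Im(Z) = 0.7917 ⇒ lagging (phase φ = 0.3°).

PF = 1 (lagging, φ = 0.3°)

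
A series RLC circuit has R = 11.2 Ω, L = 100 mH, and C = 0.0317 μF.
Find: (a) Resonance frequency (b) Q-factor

Step 1 — Resonance condition Im(Z)=0 gives ω₀ = 1/√(LC).
Step 2 — ω₀ = 1/√(0.1·3.17e-08) = 1.776e+04 rad/s.
Step 3 — f₀ = ω₀/(2π) = 2827 Hz.
Step 4 — Series Q: Q = ω₀L/R = 1.776e+04·0.1/11.2 = 158.6.

(a) f₀ = 2827 Hz  (b) Q = 158.6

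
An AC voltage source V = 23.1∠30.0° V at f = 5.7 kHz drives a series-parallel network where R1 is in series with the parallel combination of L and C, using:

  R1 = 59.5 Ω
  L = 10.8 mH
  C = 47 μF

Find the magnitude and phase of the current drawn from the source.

Step 1 — Angular frequency: ω = 2π·f = 2π·5700 = 3.581e+04 rad/s.
Step 2 — Component impedances:
  R1: Z = R = 59.5 Ω
  L: Z = jωL = j·3.581e+04·0.0108 = 0 + j386.8 Ω
  C: Z = 1/(jωC) = -j/(ω·C) = 0 - j0.5941 Ω
Step 3 — Parallel branch: L || C = 1/(1/L + 1/C) = 0 - j0.595 Ω.
Step 4 — Series with R1: Z_total = R1 + (L || C) = 59.5 - j0.595 Ω = 59.5∠-0.6° Ω.
Step 5 — Source phasor: V = 23.1∠30.0° V = 20.01 + j11.55 V.
Step 6 — Ohm's law: I = V / Z_total = (20.01 + j11.55) / (59.5 - j0.595) = 0.3342 + j0.1975 A.
Step 7 — Convert to polar: |I| = 0.3882 A, ∠I = 30.6°.

I = 0.3882∠30.6° A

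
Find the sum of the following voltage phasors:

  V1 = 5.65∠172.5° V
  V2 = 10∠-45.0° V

Step 1 — Convert each phasor to rectangular form:
  V1 = 5.65·(cos(172.5°) + j·sin(172.5°)) = -5.602 + j0.7375 V
  V2 = 10·(cos(-45.0°) + j·sin(-45.0°)) = 7.071 - j7.071 V
Step 2 — Sum components: V_total = 1.469 - j6.334 V.
Step 3 — Convert to polar: |V_total| = 6.502 V, ∠V_total = -76.9°.

V_total = 6.502∠-76.9° V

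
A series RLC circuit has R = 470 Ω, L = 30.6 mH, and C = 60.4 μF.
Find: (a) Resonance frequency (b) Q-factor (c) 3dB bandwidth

Step 1 — Resonance: ω₀ = 1/√(LC) = 1/√(0.0306·6.04e-05) = 735.6 rad/s.
Step 2 — f₀ = ω₀/(2π) = 117.1 Hz.
Step 3 — Series Q: Q = ω₀L/R = 735.6·0.0306/470 = 0.04789.
Step 4 — Bandwidth: Δω = ω₀/Q = 1.536e+04 rad/s; BW = Δω/(2π) = 2445 Hz.

(a) f₀ = 117.1 Hz  (b) Q = 0.04789  (c) BW = 2445 Hz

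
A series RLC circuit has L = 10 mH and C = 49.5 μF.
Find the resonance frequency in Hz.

Step 1 — Resonance condition Im(Z)=0 gives ω₀ = 1/√(LC).
Step 2 — ω₀ = 1/√(0.01·4.95e-05) = 1421 rad/s.
Step 3 — f₀ = ω₀/(2π) = 226.2 Hz.

f₀ = 226.2 Hz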